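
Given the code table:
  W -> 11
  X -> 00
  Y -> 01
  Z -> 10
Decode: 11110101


Decoding:
11 -> W
11 -> W
01 -> Y
01 -> Y


Result: WWYY


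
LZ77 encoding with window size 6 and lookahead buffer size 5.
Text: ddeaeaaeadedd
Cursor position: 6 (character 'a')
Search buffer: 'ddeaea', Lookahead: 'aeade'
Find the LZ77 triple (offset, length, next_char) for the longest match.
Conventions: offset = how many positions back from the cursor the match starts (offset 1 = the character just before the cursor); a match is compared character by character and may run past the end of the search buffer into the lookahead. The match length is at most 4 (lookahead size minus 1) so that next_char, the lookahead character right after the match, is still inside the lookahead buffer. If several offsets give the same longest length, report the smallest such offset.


Try each offset into the search buffer:
  offset=1 (pos 5, char 'a'): match length 1
  offset=2 (pos 4, char 'e'): match length 0
  offset=3 (pos 3, char 'a'): match length 3
  offset=4 (pos 2, char 'e'): match length 0
  offset=5 (pos 1, char 'd'): match length 0
  offset=6 (pos 0, char 'd'): match length 0
Longest match has length 3 at offset 3.
next_char = character at position 6 + 3 = 9 -> 'd'

Best match: offset=3, length=3 (matching 'aea' starting at position 3)
LZ77 triple: (3, 3, 'd')


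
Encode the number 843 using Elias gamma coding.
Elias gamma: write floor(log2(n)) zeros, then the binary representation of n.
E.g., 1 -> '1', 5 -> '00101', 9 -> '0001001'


num_bits = floor(log2(843)) + 1 = 10
leading_zeros = num_bits - 1 = 9
binary(843) = 1101001011

Elias gamma(843) = '000000000' + '1101001011' = 0000000001101001011 (19 bits)


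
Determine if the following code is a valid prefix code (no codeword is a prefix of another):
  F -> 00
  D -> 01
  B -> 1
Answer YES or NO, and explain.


Checking each pair (does one codeword prefix another?):
  F='00' vs D='01': no prefix
  F='00' vs B='1': no prefix
  D='01' vs F='00': no prefix
  D='01' vs B='1': no prefix
  B='1' vs F='00': no prefix
  B='1' vs D='01': no prefix
No violation found over all pairs.

YES -- this is a valid prefix code. No codeword is a prefix of any other codeword.


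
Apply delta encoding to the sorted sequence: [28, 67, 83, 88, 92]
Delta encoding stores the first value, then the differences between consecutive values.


First value: 28
Deltas:
  67 - 28 = 39
  83 - 67 = 16
  88 - 83 = 5
  92 - 88 = 4


Delta encoded: [28, 39, 16, 5, 4]


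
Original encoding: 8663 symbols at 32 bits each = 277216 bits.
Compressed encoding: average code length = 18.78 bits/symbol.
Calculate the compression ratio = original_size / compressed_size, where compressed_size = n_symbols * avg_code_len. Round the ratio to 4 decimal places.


original_size = n_symbols * orig_bits = 8663 * 32 = 277216 bits
compressed_size = n_symbols * avg_code_len = 8663 * 18.78 = 162691.14 bits
ratio = original_size / compressed_size = 277216 / 162691.14 = 1.7039

Compression ratio = 1.7039


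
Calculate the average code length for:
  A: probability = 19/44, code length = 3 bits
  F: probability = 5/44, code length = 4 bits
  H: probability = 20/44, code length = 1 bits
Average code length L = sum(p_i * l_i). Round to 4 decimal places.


Weighted contributions p_i * l_i:
  A: (19/44) * 3 = 57/44
  F: (5/44) * 4 = 20/44
  H: (20/44) * 1 = 20/44
Sum = (57 + 20 + 20)/44 = 97/44

L = 97/44 = 2.2045 bits/symbol


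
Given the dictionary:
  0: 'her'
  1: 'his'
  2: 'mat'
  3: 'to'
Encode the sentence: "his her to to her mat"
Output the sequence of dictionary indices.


Look up each word in the dictionary:
  'his' -> 1
  'her' -> 0
  'to' -> 3
  'to' -> 3
  'her' -> 0
  'mat' -> 2

Encoded: [1, 0, 3, 3, 0, 2]


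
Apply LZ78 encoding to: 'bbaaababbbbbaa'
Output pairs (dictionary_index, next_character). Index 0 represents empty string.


LZ78 encoding steps:
Dictionary: {0: ''}
Step 1: w='' (idx 0), next='b' -> output (0, 'b'), add 'b' as idx 1
Step 2: w='b' (idx 1), next='a' -> output (1, 'a'), add 'ba' as idx 2
Step 3: w='' (idx 0), next='a' -> output (0, 'a'), add 'a' as idx 3
Step 4: w='a' (idx 3), next='b' -> output (3, 'b'), add 'ab' as idx 4
Step 5: w='ab' (idx 4), next='b' -> output (4, 'b'), add 'abb' as idx 5
Step 6: w='b' (idx 1), next='b' -> output (1, 'b'), add 'bb' as idx 6
Step 7: w='ba' (idx 2), next='a' -> output (2, 'a'), add 'baa' as idx 7


Encoded: [(0, 'b'), (1, 'a'), (0, 'a'), (3, 'b'), (4, 'b'), (1, 'b'), (2, 'a')]


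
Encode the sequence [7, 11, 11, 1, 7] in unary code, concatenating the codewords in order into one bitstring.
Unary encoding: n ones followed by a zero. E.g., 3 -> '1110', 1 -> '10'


Encode each number as n ones followed by a terminating 0:
  7 -> 11111110 (8 bits)
  11 -> 111111111110 (12 bits)
  11 -> 111111111110 (12 bits)
  1 -> 10 (2 bits)
  7 -> 11111110 (8 bits)
Total length = 8 + 12 + 12 + 2 + 8 = 42 bits.

Unary([7, 11, 11, 1, 7]) = 111111101111111111101111111111101011111110 (42 bits)


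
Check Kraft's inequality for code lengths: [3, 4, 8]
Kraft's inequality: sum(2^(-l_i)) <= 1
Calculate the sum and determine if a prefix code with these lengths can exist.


Sum = 2^(-3) + 2^(-4) + 2^(-8)
    = 0.125 + 0.0625 + 0.00390625
    = 49/256 = 0.19140625
Since 0.19140625 <= 1, Kraft's inequality IS satisfied.
A prefix code with these lengths CAN exist.

Kraft sum = 0.19140625. Satisfied.


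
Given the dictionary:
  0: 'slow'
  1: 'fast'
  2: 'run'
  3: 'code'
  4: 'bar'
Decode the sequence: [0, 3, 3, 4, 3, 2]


Look up each index in the dictionary:
  0 -> 'slow'
  3 -> 'code'
  3 -> 'code'
  4 -> 'bar'
  3 -> 'code'
  2 -> 'run'

Decoded: "slow code code bar code run"


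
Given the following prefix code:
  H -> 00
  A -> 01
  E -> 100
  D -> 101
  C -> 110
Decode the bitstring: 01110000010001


Decoding step by step:
Bits 01 -> A
Bits 110 -> C
Bits 00 -> H
Bits 00 -> H
Bits 100 -> E
Bits 01 -> A


Decoded message: ACHHEA


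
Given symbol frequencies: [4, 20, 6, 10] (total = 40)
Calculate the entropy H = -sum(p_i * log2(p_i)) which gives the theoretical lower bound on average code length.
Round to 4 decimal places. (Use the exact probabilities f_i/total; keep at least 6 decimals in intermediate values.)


Per-symbol terms -p_i * log2(p_i) with p_i = f_i/40:
  p = 4/40 = 0.100000: log2(p) = -3.321928, -p*log2(p) = 0.332193
  p = 20/40 = 0.500000: log2(p) = -1.000000, -p*log2(p) = 0.500000
  p = 6/40 = 0.150000: log2(p) = -2.736966, -p*log2(p) = 0.410545
  p = 10/40 = 0.250000: log2(p) = -2.000000, -p*log2(p) = 0.500000
H = 0.332193 + 0.500000 + 0.410545 + 0.500000 = 1.742738

H = 1.7427 bits/symbol


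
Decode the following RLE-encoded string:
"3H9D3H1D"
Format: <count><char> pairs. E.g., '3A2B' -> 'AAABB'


Expanding each <count><char> pair:
  3H -> 'HHH'
  9D -> 'DDDDDDDDD'
  3H -> 'HHH'
  1D -> 'D'

Decoded = HHHDDDDDDDDDHHHD


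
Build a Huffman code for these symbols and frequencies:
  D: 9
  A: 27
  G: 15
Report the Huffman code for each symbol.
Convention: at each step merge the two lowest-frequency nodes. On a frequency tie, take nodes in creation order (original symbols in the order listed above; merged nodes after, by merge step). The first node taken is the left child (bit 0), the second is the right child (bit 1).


Huffman tree construction:
Step 1: Merge D(9) + G(15) = 24
Step 2: Merge (D+G)(24) + A(27) = 51
Read each symbol's code off the tree from the root (left child = 0, right child = 1).

Codes:
  D: 00 (length 2)
  A: 1 (length 1)
  G: 01 (length 2)
Average code length: 75/51 = 1.4706 bits/symbol


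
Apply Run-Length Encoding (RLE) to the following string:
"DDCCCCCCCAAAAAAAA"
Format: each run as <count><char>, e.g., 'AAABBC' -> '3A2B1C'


Scanning runs left to right:
  i=0: run of 'D' x 2 -> '2D'
  i=2: run of 'C' x 7 -> '7C'
  i=9: run of 'A' x 8 -> '8A'

RLE = 2D7C8A


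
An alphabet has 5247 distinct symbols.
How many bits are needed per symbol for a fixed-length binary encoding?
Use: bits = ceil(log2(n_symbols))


log2(5247) = 12.3573
Bracket: 2^12 = 4096 < 5247 <= 2^13 = 8192
So ceil(log2(5247)) = 13

bits = ceil(log2(5247)) = ceil(12.3573) = 13 bits


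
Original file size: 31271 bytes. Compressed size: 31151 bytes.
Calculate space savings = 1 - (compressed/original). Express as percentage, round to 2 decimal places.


ratio = compressed/original = 31151/31271 = 0.996163
savings = 1 - ratio = 1 - 0.996163 = 0.003837
as a percentage: 0.003837 * 100 = 0.38%

Space savings = 1 - 31151/31271 = 0.38%


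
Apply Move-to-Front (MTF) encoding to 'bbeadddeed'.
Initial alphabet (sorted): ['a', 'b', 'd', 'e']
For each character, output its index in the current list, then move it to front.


MTF encoding:
'b': index 1 in ['a', 'b', 'd', 'e'] -> ['b', 'a', 'd', 'e']
'b': index 0 in ['b', 'a', 'd', 'e'] -> ['b', 'a', 'd', 'e']
'e': index 3 in ['b', 'a', 'd', 'e'] -> ['e', 'b', 'a', 'd']
'a': index 2 in ['e', 'b', 'a', 'd'] -> ['a', 'e', 'b', 'd']
'd': index 3 in ['a', 'e', 'b', 'd'] -> ['d', 'a', 'e', 'b']
'd': index 0 in ['d', 'a', 'e', 'b'] -> ['d', 'a', 'e', 'b']
'd': index 0 in ['d', 'a', 'e', 'b'] -> ['d', 'a', 'e', 'b']
'e': index 2 in ['d', 'a', 'e', 'b'] -> ['e', 'd', 'a', 'b']
'e': index 0 in ['e', 'd', 'a', 'b'] -> ['e', 'd', 'a', 'b']
'd': index 1 in ['e', 'd', 'a', 'b'] -> ['d', 'e', 'a', 'b']


Output: [1, 0, 3, 2, 3, 0, 0, 2, 0, 1]


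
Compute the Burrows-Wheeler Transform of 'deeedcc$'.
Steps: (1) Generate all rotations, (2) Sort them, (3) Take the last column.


Rotations (sorted):
  0: $deeedcc -> last char: c
  1: c$deeedc -> last char: c
  2: cc$deeed -> last char: d
  3: dcc$deee -> last char: e
  4: deeedcc$ -> last char: $
  5: edcc$dee -> last char: e
  6: eedcc$de -> last char: e
  7: eeedcc$d -> last char: d


BWT = ccde$eed


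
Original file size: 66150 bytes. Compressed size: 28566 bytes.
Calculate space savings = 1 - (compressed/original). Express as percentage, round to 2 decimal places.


ratio = compressed/original = 28566/66150 = 0.431837
savings = 1 - ratio = 1 - 0.431837 = 0.568163
as a percentage: 0.568163 * 100 = 56.82%

Space savings = 1 - 28566/66150 = 56.82%


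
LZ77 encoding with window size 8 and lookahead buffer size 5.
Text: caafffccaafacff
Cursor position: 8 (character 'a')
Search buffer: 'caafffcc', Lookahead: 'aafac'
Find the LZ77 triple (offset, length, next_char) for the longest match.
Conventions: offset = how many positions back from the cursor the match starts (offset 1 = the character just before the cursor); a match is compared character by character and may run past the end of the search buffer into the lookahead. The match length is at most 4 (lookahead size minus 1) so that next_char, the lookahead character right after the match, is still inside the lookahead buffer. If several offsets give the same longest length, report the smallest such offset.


Try each offset into the search buffer:
  offset=1 (pos 7, char 'c'): match length 0
  offset=2 (pos 6, char 'c'): match length 0
  offset=3 (pos 5, char 'f'): match length 0
  offset=4 (pos 4, char 'f'): match length 0
  offset=5 (pos 3, char 'f'): match length 0
  offset=6 (pos 2, char 'a'): match length 1
  offset=7 (pos 1, char 'a'): match length 3
  offset=8 (pos 0, char 'c'): match length 0
Longest match has length 3 at offset 7.
next_char = character at position 8 + 3 = 11 -> 'a'

Best match: offset=7, length=3 (matching 'aaf' starting at position 1)
LZ77 triple: (7, 3, 'a')


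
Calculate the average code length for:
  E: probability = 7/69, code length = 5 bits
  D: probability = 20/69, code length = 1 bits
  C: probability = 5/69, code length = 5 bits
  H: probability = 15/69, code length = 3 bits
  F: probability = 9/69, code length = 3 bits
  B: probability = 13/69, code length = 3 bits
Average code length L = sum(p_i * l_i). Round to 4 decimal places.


Weighted contributions p_i * l_i:
  E: (7/69) * 5 = 35/69
  D: (20/69) * 1 = 20/69
  C: (5/69) * 5 = 25/69
  H: (15/69) * 3 = 45/69
  F: (9/69) * 3 = 27/69
  B: (13/69) * 3 = 39/69
Sum = (35 + 20 + 25 + 45 + 27 + 39)/69 = 191/69

L = 191/69 = 2.7681 bits/symbol


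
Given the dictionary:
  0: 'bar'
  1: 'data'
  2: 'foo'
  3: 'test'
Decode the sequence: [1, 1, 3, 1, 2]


Look up each index in the dictionary:
  1 -> 'data'
  1 -> 'data'
  3 -> 'test'
  1 -> 'data'
  2 -> 'foo'

Decoded: "data data test data foo"


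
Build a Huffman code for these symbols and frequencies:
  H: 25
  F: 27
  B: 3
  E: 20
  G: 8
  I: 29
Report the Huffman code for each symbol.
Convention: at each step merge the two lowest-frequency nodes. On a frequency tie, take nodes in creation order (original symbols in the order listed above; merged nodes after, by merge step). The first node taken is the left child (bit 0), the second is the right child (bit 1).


Huffman tree construction:
Step 1: Merge B(3) + G(8) = 11
Step 2: Merge (B+G)(11) + E(20) = 31
Step 3: Merge H(25) + F(27) = 52
Step 4: Merge I(29) + ((B+G)+E)(31) = 60
Step 5: Merge (H+F)(52) + (I+((B+G)+E))(60) = 112
Read each symbol's code off the tree from the root (left child = 0, right child = 1).

Codes:
  H: 00 (length 2)
  F: 01 (length 2)
  B: 1100 (length 4)
  E: 111 (length 3)
  G: 1101 (length 4)
  I: 10 (length 2)
Average code length: 266/112 = 2.3750 bits/symbol


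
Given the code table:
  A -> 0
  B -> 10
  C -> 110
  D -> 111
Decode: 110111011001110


Decoding:
110 -> C
111 -> D
0 -> A
110 -> C
0 -> A
111 -> D
0 -> A


Result: CDACADA


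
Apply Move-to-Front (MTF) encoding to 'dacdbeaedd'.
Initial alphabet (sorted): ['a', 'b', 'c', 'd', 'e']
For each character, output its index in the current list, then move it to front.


MTF encoding:
'd': index 3 in ['a', 'b', 'c', 'd', 'e'] -> ['d', 'a', 'b', 'c', 'e']
'a': index 1 in ['d', 'a', 'b', 'c', 'e'] -> ['a', 'd', 'b', 'c', 'e']
'c': index 3 in ['a', 'd', 'b', 'c', 'e'] -> ['c', 'a', 'd', 'b', 'e']
'd': index 2 in ['c', 'a', 'd', 'b', 'e'] -> ['d', 'c', 'a', 'b', 'e']
'b': index 3 in ['d', 'c', 'a', 'b', 'e'] -> ['b', 'd', 'c', 'a', 'e']
'e': index 4 in ['b', 'd', 'c', 'a', 'e'] -> ['e', 'b', 'd', 'c', 'a']
'a': index 4 in ['e', 'b', 'd', 'c', 'a'] -> ['a', 'e', 'b', 'd', 'c']
'e': index 1 in ['a', 'e', 'b', 'd', 'c'] -> ['e', 'a', 'b', 'd', 'c']
'd': index 3 in ['e', 'a', 'b', 'd', 'c'] -> ['d', 'e', 'a', 'b', 'c']
'd': index 0 in ['d', 'e', 'a', 'b', 'c'] -> ['d', 'e', 'a', 'b', 'c']


Output: [3, 1, 3, 2, 3, 4, 4, 1, 3, 0]


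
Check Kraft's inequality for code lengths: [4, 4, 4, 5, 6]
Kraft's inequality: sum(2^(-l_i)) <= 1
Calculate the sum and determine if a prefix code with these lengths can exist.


Sum = 2^(-4) + 2^(-4) + 2^(-4) + 2^(-5) + 2^(-6)
    = 0.0625 + 0.0625 + 0.0625 + 0.03125 + 0.015625
    = 15/64 = 0.234375
Since 0.234375 <= 1, Kraft's inequality IS satisfied.
A prefix code with these lengths CAN exist.

Kraft sum = 0.234375. Satisfied.


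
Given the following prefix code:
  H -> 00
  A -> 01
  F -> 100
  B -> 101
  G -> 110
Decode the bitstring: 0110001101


Decoding step by step:
Bits 01 -> A
Bits 100 -> F
Bits 01 -> A
Bits 101 -> B


Decoded message: AFAB


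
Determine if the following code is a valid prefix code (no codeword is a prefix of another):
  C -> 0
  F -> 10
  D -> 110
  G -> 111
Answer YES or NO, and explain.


Checking each pair (does one codeword prefix another?):
  C='0' vs F='10': no prefix
  C='0' vs D='110': no prefix
  C='0' vs G='111': no prefix
  F='10' vs C='0': no prefix
  F='10' vs D='110': no prefix
  F='10' vs G='111': no prefix
  D='110' vs C='0': no prefix
  D='110' vs F='10': no prefix
  D='110' vs G='111': no prefix
  G='111' vs C='0': no prefix
  G='111' vs F='10': no prefix
  G='111' vs D='110': no prefix
No violation found over all pairs.

YES -- this is a valid prefix code. No codeword is a prefix of any other codeword.


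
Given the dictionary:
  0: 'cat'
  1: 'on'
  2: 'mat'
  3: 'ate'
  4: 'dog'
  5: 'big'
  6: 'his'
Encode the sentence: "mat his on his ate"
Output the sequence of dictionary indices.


Look up each word in the dictionary:
  'mat' -> 2
  'his' -> 6
  'on' -> 1
  'his' -> 6
  'ate' -> 3

Encoded: [2, 6, 1, 6, 3]


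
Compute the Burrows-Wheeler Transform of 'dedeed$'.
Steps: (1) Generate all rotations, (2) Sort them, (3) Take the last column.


Rotations (sorted):
  0: $dedeed -> last char: d
  1: d$dedee -> last char: e
  2: dedeed$ -> last char: $
  3: deed$de -> last char: e
  4: ed$dede -> last char: e
  5: edeed$d -> last char: d
  6: eed$ded -> last char: d


BWT = de$eedd


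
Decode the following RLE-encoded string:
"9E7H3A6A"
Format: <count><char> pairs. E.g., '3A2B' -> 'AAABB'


Expanding each <count><char> pair:
  9E -> 'EEEEEEEEE'
  7H -> 'HHHHHHH'
  3A -> 'AAA'
  6A -> 'AAAAAA'

Decoded = EEEEEEEEEHHHHHHHAAAAAAAAA


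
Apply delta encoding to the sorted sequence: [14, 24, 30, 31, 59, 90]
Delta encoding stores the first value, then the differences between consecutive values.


First value: 14
Deltas:
  24 - 14 = 10
  30 - 24 = 6
  31 - 30 = 1
  59 - 31 = 28
  90 - 59 = 31


Delta encoded: [14, 10, 6, 1, 28, 31]


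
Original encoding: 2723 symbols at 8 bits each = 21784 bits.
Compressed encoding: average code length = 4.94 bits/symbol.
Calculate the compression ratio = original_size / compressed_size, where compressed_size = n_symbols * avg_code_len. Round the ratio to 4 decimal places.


original_size = n_symbols * orig_bits = 2723 * 8 = 21784 bits
compressed_size = n_symbols * avg_code_len = 2723 * 4.94 = 13451.62 bits
ratio = original_size / compressed_size = 21784 / 13451.62 = 1.6194

Compression ratio = 1.6194


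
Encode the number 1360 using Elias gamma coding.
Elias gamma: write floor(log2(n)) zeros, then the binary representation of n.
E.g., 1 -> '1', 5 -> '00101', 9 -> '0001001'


num_bits = floor(log2(1360)) + 1 = 11
leading_zeros = num_bits - 1 = 10
binary(1360) = 10101010000

Elias gamma(1360) = '0000000000' + '10101010000' = 000000000010101010000 (21 bits)


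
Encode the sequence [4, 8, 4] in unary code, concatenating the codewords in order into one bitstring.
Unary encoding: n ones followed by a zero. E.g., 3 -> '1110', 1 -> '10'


Encode each number as n ones followed by a terminating 0:
  4 -> 11110 (5 bits)
  8 -> 111111110 (9 bits)
  4 -> 11110 (5 bits)
Total length = 5 + 9 + 5 = 19 bits.

Unary([4, 8, 4]) = 1111011111111011110 (19 bits)


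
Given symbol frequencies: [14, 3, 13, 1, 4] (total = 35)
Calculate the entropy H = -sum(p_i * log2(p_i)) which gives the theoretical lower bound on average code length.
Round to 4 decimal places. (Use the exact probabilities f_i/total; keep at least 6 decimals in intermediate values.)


Per-symbol terms -p_i * log2(p_i) with p_i = f_i/35:
  p = 14/35 = 0.400000: log2(p) = -1.321928, -p*log2(p) = 0.528771
  p = 3/35 = 0.085714: log2(p) = -3.544321, -p*log2(p) = 0.303799
  p = 13/35 = 0.371429: log2(p) = -1.428843, -p*log2(p) = 0.530713
  p = 1/35 = 0.028571: log2(p) = -5.129283, -p*log2(p) = 0.146551
  p = 4/35 = 0.114286: log2(p) = -3.129283, -p*log2(p) = 0.357632
H = 0.528771 + 0.303799 + 0.530713 + 0.146551 + 0.357632 = 1.867466

H = 1.8675 bits/symbol


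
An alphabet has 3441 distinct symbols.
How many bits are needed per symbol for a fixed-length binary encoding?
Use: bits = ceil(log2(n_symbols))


log2(3441) = 11.7486
Bracket: 2^11 = 2048 < 3441 <= 2^12 = 4096
So ceil(log2(3441)) = 12

bits = ceil(log2(3441)) = ceil(11.7486) = 12 bits


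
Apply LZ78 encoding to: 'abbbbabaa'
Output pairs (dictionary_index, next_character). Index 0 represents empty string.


LZ78 encoding steps:
Dictionary: {0: ''}
Step 1: w='' (idx 0), next='a' -> output (0, 'a'), add 'a' as idx 1
Step 2: w='' (idx 0), next='b' -> output (0, 'b'), add 'b' as idx 2
Step 3: w='b' (idx 2), next='b' -> output (2, 'b'), add 'bb' as idx 3
Step 4: w='b' (idx 2), next='a' -> output (2, 'a'), add 'ba' as idx 4
Step 5: w='ba' (idx 4), next='a' -> output (4, 'a'), add 'baa' as idx 5


Encoded: [(0, 'a'), (0, 'b'), (2, 'b'), (2, 'a'), (4, 'a')]


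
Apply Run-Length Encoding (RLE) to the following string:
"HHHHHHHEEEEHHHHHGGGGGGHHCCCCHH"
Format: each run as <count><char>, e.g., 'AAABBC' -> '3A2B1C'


Scanning runs left to right:
  i=0: run of 'H' x 7 -> '7H'
  i=7: run of 'E' x 4 -> '4E'
  i=11: run of 'H' x 5 -> '5H'
  i=16: run of 'G' x 6 -> '6G'
  i=22: run of 'H' x 2 -> '2H'
  i=24: run of 'C' x 4 -> '4C'
  i=28: run of 'H' x 2 -> '2H'

RLE = 7H4E5H6G2H4C2H


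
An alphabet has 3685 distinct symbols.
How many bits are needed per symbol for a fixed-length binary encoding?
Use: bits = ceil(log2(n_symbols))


log2(3685) = 11.8474
Bracket: 2^11 = 2048 < 3685 <= 2^12 = 4096
So ceil(log2(3685)) = 12

bits = ceil(log2(3685)) = ceil(11.8474) = 12 bits


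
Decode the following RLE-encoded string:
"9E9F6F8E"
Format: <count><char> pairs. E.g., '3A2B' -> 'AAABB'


Expanding each <count><char> pair:
  9E -> 'EEEEEEEEE'
  9F -> 'FFFFFFFFF'
  6F -> 'FFFFFF'
  8E -> 'EEEEEEEE'

Decoded = EEEEEEEEEFFFFFFFFFFFFFFFEEEEEEEE


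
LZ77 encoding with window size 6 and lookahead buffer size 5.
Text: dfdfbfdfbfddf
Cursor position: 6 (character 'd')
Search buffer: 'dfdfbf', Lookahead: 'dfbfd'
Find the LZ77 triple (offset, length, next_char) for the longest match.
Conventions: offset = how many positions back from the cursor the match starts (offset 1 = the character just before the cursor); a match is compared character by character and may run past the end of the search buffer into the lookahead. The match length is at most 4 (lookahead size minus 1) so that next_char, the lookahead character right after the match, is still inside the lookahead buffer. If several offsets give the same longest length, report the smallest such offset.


Try each offset into the search buffer:
  offset=1 (pos 5, char 'f'): match length 0
  offset=2 (pos 4, char 'b'): match length 0
  offset=3 (pos 3, char 'f'): match length 0
  offset=4 (pos 2, char 'd'): match length 4
  offset=5 (pos 1, char 'f'): match length 0
  offset=6 (pos 0, char 'd'): match length 2
Longest match has length 4 at offset 4.
next_char = character at position 6 + 4 = 10 -> 'd'

Best match: offset=4, length=4 (matching 'dfbf' starting at position 2)
LZ77 triple: (4, 4, 'd')


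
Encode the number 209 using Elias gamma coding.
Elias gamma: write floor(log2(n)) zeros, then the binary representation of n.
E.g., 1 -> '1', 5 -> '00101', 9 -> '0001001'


num_bits = floor(log2(209)) + 1 = 8
leading_zeros = num_bits - 1 = 7
binary(209) = 11010001

Elias gamma(209) = '0000000' + '11010001' = 000000011010001 (15 bits)


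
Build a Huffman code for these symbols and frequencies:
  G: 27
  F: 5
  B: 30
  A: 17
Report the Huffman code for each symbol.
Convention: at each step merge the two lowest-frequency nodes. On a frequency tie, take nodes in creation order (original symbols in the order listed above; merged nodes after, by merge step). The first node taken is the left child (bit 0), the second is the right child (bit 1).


Huffman tree construction:
Step 1: Merge F(5) + A(17) = 22
Step 2: Merge (F+A)(22) + G(27) = 49
Step 3: Merge B(30) + ((F+A)+G)(49) = 79
Read each symbol's code off the tree from the root (left child = 0, right child = 1).

Codes:
  G: 11 (length 2)
  F: 100 (length 3)
  B: 0 (length 1)
  A: 101 (length 3)
Average code length: 150/79 = 1.8987 bits/symbol


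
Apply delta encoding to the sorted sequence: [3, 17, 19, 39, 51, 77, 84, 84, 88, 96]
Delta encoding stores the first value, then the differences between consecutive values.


First value: 3
Deltas:
  17 - 3 = 14
  19 - 17 = 2
  39 - 19 = 20
  51 - 39 = 12
  77 - 51 = 26
  84 - 77 = 7
  84 - 84 = 0
  88 - 84 = 4
  96 - 88 = 8


Delta encoded: [3, 14, 2, 20, 12, 26, 7, 0, 4, 8]


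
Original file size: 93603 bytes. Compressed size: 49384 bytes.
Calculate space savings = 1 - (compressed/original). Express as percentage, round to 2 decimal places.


ratio = compressed/original = 49384/93603 = 0.52759
savings = 1 - ratio = 1 - 0.52759 = 0.47241
as a percentage: 0.47241 * 100 = 47.24%

Space savings = 1 - 49384/93603 = 47.24%


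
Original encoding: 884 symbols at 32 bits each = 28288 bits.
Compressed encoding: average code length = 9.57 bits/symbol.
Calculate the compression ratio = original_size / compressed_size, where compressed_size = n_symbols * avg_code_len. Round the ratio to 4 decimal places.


original_size = n_symbols * orig_bits = 884 * 32 = 28288 bits
compressed_size = n_symbols * avg_code_len = 884 * 9.57 = 8459.88 bits
ratio = original_size / compressed_size = 28288 / 8459.88 = 3.3438

Compression ratio = 3.3438


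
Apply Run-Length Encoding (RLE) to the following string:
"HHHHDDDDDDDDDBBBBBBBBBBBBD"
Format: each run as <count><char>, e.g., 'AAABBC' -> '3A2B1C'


Scanning runs left to right:
  i=0: run of 'H' x 4 -> '4H'
  i=4: run of 'D' x 9 -> '9D'
  i=13: run of 'B' x 12 -> '12B'
  i=25: run of 'D' x 1 -> '1D'

RLE = 4H9D12B1D


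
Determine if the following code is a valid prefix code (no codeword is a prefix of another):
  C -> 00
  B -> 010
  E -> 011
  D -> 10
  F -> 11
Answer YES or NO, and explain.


Checking each pair (does one codeword prefix another?):
  C='00' vs B='010': no prefix
  C='00' vs E='011': no prefix
  C='00' vs D='10': no prefix
  C='00' vs F='11': no prefix
  B='010' vs C='00': no prefix
  B='010' vs E='011': no prefix
  B='010' vs D='10': no prefix
  B='010' vs F='11': no prefix
  E='011' vs C='00': no prefix
  E='011' vs B='010': no prefix
  E='011' vs D='10': no prefix
  E='011' vs F='11': no prefix
  D='10' vs C='00': no prefix
  D='10' vs B='010': no prefix
  D='10' vs E='011': no prefix
  D='10' vs F='11': no prefix
  F='11' vs C='00': no prefix
  F='11' vs B='010': no prefix
  F='11' vs E='011': no prefix
  F='11' vs D='10': no prefix
No violation found over all pairs.

YES -- this is a valid prefix code. No codeword is a prefix of any other codeword.


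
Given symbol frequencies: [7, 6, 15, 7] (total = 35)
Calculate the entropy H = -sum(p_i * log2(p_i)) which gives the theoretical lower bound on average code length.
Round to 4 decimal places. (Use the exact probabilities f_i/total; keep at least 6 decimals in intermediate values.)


Per-symbol terms -p_i * log2(p_i) with p_i = f_i/35:
  p = 7/35 = 0.200000: log2(p) = -2.321928, -p*log2(p) = 0.464386
  p = 6/35 = 0.171429: log2(p) = -2.544321, -p*log2(p) = 0.436169
  p = 15/35 = 0.428571: log2(p) = -1.222392, -p*log2(p) = 0.523882
  p = 7/35 = 0.200000: log2(p) = -2.321928, -p*log2(p) = 0.464386
H = 0.464386 + 0.436169 + 0.523882 + 0.464386 = 1.888823

H = 1.8888 bits/symbol


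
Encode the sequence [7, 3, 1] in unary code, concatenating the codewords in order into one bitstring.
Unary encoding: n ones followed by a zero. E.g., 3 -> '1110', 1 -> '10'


Encode each number as n ones followed by a terminating 0:
  7 -> 11111110 (8 bits)
  3 -> 1110 (4 bits)
  1 -> 10 (2 bits)
Total length = 8 + 4 + 2 = 14 bits.

Unary([7, 3, 1]) = 11111110111010 (14 bits)


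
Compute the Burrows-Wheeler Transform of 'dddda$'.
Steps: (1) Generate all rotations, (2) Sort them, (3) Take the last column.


Rotations (sorted):
  0: $dddda -> last char: a
  1: a$dddd -> last char: d
  2: da$ddd -> last char: d
  3: dda$dd -> last char: d
  4: ddda$d -> last char: d
  5: dddda$ -> last char: $


BWT = adddd$


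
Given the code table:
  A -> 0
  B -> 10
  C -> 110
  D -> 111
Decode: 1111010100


Decoding:
111 -> D
10 -> B
10 -> B
10 -> B
0 -> A


Result: DBBBA


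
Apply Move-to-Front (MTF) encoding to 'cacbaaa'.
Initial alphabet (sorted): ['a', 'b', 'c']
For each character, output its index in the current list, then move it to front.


MTF encoding:
'c': index 2 in ['a', 'b', 'c'] -> ['c', 'a', 'b']
'a': index 1 in ['c', 'a', 'b'] -> ['a', 'c', 'b']
'c': index 1 in ['a', 'c', 'b'] -> ['c', 'a', 'b']
'b': index 2 in ['c', 'a', 'b'] -> ['b', 'c', 'a']
'a': index 2 in ['b', 'c', 'a'] -> ['a', 'b', 'c']
'a': index 0 in ['a', 'b', 'c'] -> ['a', 'b', 'c']
'a': index 0 in ['a', 'b', 'c'] -> ['a', 'b', 'c']


Output: [2, 1, 1, 2, 2, 0, 0]


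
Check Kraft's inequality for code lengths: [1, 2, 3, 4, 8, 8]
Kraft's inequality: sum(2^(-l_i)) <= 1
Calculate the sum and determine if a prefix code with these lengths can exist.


Sum = 2^(-1) + 2^(-2) + 2^(-3) + 2^(-4) + 2^(-8) + 2^(-8)
    = 0.5 + 0.25 + 0.125 + 0.0625 + 0.00390625 + 0.00390625
    = 242/256 = 0.9453125
Since 0.9453125 <= 1, Kraft's inequality IS satisfied.
A prefix code with these lengths CAN exist.

Kraft sum = 0.9453125. Satisfied.


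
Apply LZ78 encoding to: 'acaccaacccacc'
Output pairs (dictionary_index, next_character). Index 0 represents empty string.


LZ78 encoding steps:
Dictionary: {0: ''}
Step 1: w='' (idx 0), next='a' -> output (0, 'a'), add 'a' as idx 1
Step 2: w='' (idx 0), next='c' -> output (0, 'c'), add 'c' as idx 2
Step 3: w='a' (idx 1), next='c' -> output (1, 'c'), add 'ac' as idx 3
Step 4: w='c' (idx 2), next='a' -> output (2, 'a'), add 'ca' as idx 4
Step 5: w='ac' (idx 3), next='c' -> output (3, 'c'), add 'acc' as idx 5
Step 6: w='ca' (idx 4), next='c' -> output (4, 'c'), add 'cac' as idx 6
Step 7: w='c' (idx 2), end of input -> output (2, '')


Encoded: [(0, 'a'), (0, 'c'), (1, 'c'), (2, 'a'), (3, 'c'), (4, 'c'), (2, '')]


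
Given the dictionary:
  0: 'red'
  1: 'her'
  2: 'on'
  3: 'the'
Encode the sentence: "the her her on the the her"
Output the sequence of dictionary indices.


Look up each word in the dictionary:
  'the' -> 3
  'her' -> 1
  'her' -> 1
  'on' -> 2
  'the' -> 3
  'the' -> 3
  'her' -> 1

Encoded: [3, 1, 1, 2, 3, 3, 1]


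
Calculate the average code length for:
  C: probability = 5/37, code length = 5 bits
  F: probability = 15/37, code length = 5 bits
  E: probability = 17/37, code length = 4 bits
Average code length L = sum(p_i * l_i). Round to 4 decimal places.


Weighted contributions p_i * l_i:
  C: (5/37) * 5 = 25/37
  F: (15/37) * 5 = 75/37
  E: (17/37) * 4 = 68/37
Sum = (25 + 75 + 68)/37 = 168/37

L = 168/37 = 4.5405 bits/symbol


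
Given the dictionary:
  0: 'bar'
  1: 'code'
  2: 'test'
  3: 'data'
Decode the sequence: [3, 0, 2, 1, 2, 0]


Look up each index in the dictionary:
  3 -> 'data'
  0 -> 'bar'
  2 -> 'test'
  1 -> 'code'
  2 -> 'test'
  0 -> 'bar'

Decoded: "data bar test code test bar"


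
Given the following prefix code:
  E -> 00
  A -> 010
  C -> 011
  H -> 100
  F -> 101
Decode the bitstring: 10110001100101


Decoding step by step:
Bits 101 -> F
Bits 100 -> H
Bits 011 -> C
Bits 00 -> E
Bits 101 -> F


Decoded message: FHCEF


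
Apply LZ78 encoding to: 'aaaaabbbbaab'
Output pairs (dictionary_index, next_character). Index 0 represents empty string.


LZ78 encoding steps:
Dictionary: {0: ''}
Step 1: w='' (idx 0), next='a' -> output (0, 'a'), add 'a' as idx 1
Step 2: w='a' (idx 1), next='a' -> output (1, 'a'), add 'aa' as idx 2
Step 3: w='aa' (idx 2), next='b' -> output (2, 'b'), add 'aab' as idx 3
Step 4: w='' (idx 0), next='b' -> output (0, 'b'), add 'b' as idx 4
Step 5: w='b' (idx 4), next='b' -> output (4, 'b'), add 'bb' as idx 5
Step 6: w='aab' (idx 3), end of input -> output (3, '')


Encoded: [(0, 'a'), (1, 'a'), (2, 'b'), (0, 'b'), (4, 'b'), (3, '')]


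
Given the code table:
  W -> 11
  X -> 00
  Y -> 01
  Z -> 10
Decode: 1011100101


Decoding:
10 -> Z
11 -> W
10 -> Z
01 -> Y
01 -> Y


Result: ZWZYY


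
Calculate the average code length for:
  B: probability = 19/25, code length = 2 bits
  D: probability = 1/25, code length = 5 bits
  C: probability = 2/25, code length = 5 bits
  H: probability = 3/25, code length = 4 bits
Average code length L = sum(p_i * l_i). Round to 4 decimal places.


Weighted contributions p_i * l_i:
  B: (19/25) * 2 = 38/25
  D: (1/25) * 5 = 5/25
  C: (2/25) * 5 = 10/25
  H: (3/25) * 4 = 12/25
Sum = (38 + 5 + 10 + 12)/25 = 65/25

L = 65/25 = 2.6000 bits/symbol


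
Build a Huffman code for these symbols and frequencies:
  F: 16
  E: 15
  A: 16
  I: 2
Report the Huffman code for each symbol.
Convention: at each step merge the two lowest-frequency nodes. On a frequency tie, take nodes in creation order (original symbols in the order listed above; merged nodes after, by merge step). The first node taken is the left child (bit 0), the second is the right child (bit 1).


Huffman tree construction:
Step 1: Merge I(2) + E(15) = 17
Step 2: Merge F(16) + A(16) = 32
Step 3: Merge (I+E)(17) + (F+A)(32) = 49
Read each symbol's code off the tree from the root (left child = 0, right child = 1).

Codes:
  F: 10 (length 2)
  E: 01 (length 2)
  A: 11 (length 2)
  I: 00 (length 2)
Average code length: 98/49 = 2.0000 bits/symbol


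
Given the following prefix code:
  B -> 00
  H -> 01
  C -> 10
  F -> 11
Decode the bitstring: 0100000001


Decoding step by step:
Bits 01 -> H
Bits 00 -> B
Bits 00 -> B
Bits 00 -> B
Bits 01 -> H


Decoded message: HBBBH


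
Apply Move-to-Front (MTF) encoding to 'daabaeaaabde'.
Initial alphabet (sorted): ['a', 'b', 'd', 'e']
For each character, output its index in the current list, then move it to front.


MTF encoding:
'd': index 2 in ['a', 'b', 'd', 'e'] -> ['d', 'a', 'b', 'e']
'a': index 1 in ['d', 'a', 'b', 'e'] -> ['a', 'd', 'b', 'e']
'a': index 0 in ['a', 'd', 'b', 'e'] -> ['a', 'd', 'b', 'e']
'b': index 2 in ['a', 'd', 'b', 'e'] -> ['b', 'a', 'd', 'e']
'a': index 1 in ['b', 'a', 'd', 'e'] -> ['a', 'b', 'd', 'e']
'e': index 3 in ['a', 'b', 'd', 'e'] -> ['e', 'a', 'b', 'd']
'a': index 1 in ['e', 'a', 'b', 'd'] -> ['a', 'e', 'b', 'd']
'a': index 0 in ['a', 'e', 'b', 'd'] -> ['a', 'e', 'b', 'd']
'a': index 0 in ['a', 'e', 'b', 'd'] -> ['a', 'e', 'b', 'd']
'b': index 2 in ['a', 'e', 'b', 'd'] -> ['b', 'a', 'e', 'd']
'd': index 3 in ['b', 'a', 'e', 'd'] -> ['d', 'b', 'a', 'e']
'e': index 3 in ['d', 'b', 'a', 'e'] -> ['e', 'd', 'b', 'a']


Output: [2, 1, 0, 2, 1, 3, 1, 0, 0, 2, 3, 3]


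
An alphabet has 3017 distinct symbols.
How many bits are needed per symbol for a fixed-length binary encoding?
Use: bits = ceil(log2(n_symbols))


log2(3017) = 11.5589
Bracket: 2^11 = 2048 < 3017 <= 2^12 = 4096
So ceil(log2(3017)) = 12

bits = ceil(log2(3017)) = ceil(11.5589) = 12 bits


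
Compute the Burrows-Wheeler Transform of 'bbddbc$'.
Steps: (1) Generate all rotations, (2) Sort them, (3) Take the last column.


Rotations (sorted):
  0: $bbddbc -> last char: c
  1: bbddbc$ -> last char: $
  2: bc$bbdd -> last char: d
  3: bddbc$b -> last char: b
  4: c$bbddb -> last char: b
  5: dbc$bbd -> last char: d
  6: ddbc$bb -> last char: b


BWT = c$dbbdb


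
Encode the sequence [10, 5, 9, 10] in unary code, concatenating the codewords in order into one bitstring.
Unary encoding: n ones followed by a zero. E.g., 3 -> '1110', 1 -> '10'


Encode each number as n ones followed by a terminating 0:
  10 -> 11111111110 (11 bits)
  5 -> 111110 (6 bits)
  9 -> 1111111110 (10 bits)
  10 -> 11111111110 (11 bits)
Total length = 11 + 6 + 10 + 11 = 38 bits.

Unary([10, 5, 9, 10]) = 11111111110111110111111111011111111110 (38 bits)


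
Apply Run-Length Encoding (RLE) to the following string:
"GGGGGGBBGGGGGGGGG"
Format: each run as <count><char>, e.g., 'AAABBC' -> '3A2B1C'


Scanning runs left to right:
  i=0: run of 'G' x 6 -> '6G'
  i=6: run of 'B' x 2 -> '2B'
  i=8: run of 'G' x 9 -> '9G'

RLE = 6G2B9G


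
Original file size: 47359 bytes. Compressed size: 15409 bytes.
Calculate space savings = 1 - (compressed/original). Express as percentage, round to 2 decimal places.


ratio = compressed/original = 15409/47359 = 0.325366
savings = 1 - ratio = 1 - 0.325366 = 0.674634
as a percentage: 0.674634 * 100 = 67.46%

Space savings = 1 - 15409/47359 = 67.46%


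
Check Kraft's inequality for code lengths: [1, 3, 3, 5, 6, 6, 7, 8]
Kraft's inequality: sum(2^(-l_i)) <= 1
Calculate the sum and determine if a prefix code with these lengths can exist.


Sum = 2^(-1) + 2^(-3) + 2^(-3) + 2^(-5) + 2^(-6) + 2^(-6) + 2^(-7) + 2^(-8)
    = 0.5 + 0.125 + 0.125 + 0.03125 + 0.015625 + 0.015625 + 0.0078125 + 0.00390625
    = 211/256 = 0.82421875
Since 0.82421875 <= 1, Kraft's inequality IS satisfied.
A prefix code with these lengths CAN exist.

Kraft sum = 0.82421875. Satisfied.


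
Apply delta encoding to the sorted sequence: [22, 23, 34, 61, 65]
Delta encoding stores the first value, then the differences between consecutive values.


First value: 22
Deltas:
  23 - 22 = 1
  34 - 23 = 11
  61 - 34 = 27
  65 - 61 = 4


Delta encoded: [22, 1, 11, 27, 4]


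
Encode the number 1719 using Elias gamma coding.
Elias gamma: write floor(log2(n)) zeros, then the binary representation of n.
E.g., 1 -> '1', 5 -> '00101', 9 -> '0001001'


num_bits = floor(log2(1719)) + 1 = 11
leading_zeros = num_bits - 1 = 10
binary(1719) = 11010110111

Elias gamma(1719) = '0000000000' + '11010110111' = 000000000011010110111 (21 bits)


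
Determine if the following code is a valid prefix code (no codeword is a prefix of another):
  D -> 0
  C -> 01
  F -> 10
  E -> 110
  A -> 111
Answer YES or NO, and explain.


Checking each pair (does one codeword prefix another?):
  D='0' vs C='01': prefix -- VIOLATION

NO -- this is NOT a valid prefix code. D (0) is a prefix of C (01).


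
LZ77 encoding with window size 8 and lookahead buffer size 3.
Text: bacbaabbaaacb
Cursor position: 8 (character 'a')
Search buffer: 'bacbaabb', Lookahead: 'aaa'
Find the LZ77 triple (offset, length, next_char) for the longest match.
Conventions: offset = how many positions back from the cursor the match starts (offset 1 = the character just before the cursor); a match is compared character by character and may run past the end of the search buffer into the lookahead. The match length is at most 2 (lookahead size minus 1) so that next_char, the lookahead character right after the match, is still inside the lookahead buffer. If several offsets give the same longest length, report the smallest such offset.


Try each offset into the search buffer:
  offset=1 (pos 7, char 'b'): match length 0
  offset=2 (pos 6, char 'b'): match length 0
  offset=3 (pos 5, char 'a'): match length 1
  offset=4 (pos 4, char 'a'): match length 2
  offset=5 (pos 3, char 'b'): match length 0
  offset=6 (pos 2, char 'c'): match length 0
  offset=7 (pos 1, char 'a'): match length 1
  offset=8 (pos 0, char 'b'): match length 0
Longest match has length 2 at offset 4.
next_char = character at position 8 + 2 = 10 -> 'a'

Best match: offset=4, length=2 (matching 'aa' starting at position 4)
LZ77 triple: (4, 2, 'a')


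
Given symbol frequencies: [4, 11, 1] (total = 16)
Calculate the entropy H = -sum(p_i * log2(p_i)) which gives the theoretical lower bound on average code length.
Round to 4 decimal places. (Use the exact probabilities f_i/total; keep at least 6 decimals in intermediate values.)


Per-symbol terms -p_i * log2(p_i) with p_i = f_i/16:
  p = 4/16 = 0.250000: log2(p) = -2.000000, -p*log2(p) = 0.500000
  p = 11/16 = 0.687500: log2(p) = -0.540568, -p*log2(p) = 0.371641
  p = 1/16 = 0.062500: log2(p) = -4.000000, -p*log2(p) = 0.250000
H = 0.500000 + 0.371641 + 0.250000 = 1.121641

H = 1.1216 bits/symbol


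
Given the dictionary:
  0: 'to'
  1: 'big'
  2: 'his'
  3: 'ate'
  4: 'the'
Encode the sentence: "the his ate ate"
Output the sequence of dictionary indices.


Look up each word in the dictionary:
  'the' -> 4
  'his' -> 2
  'ate' -> 3
  'ate' -> 3

Encoded: [4, 2, 3, 3]


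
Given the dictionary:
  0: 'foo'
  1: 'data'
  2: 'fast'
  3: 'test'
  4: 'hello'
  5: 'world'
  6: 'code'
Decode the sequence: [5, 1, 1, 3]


Look up each index in the dictionary:
  5 -> 'world'
  1 -> 'data'
  1 -> 'data'
  3 -> 'test'

Decoded: "world data data test"


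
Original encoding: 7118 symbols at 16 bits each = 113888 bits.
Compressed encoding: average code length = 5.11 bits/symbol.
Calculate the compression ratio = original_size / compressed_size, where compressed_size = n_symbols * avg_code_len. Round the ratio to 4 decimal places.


original_size = n_symbols * orig_bits = 7118 * 16 = 113888 bits
compressed_size = n_symbols * avg_code_len = 7118 * 5.11 = 36372.98 bits
ratio = original_size / compressed_size = 113888 / 36372.98 = 3.1311

Compression ratio = 3.1311
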